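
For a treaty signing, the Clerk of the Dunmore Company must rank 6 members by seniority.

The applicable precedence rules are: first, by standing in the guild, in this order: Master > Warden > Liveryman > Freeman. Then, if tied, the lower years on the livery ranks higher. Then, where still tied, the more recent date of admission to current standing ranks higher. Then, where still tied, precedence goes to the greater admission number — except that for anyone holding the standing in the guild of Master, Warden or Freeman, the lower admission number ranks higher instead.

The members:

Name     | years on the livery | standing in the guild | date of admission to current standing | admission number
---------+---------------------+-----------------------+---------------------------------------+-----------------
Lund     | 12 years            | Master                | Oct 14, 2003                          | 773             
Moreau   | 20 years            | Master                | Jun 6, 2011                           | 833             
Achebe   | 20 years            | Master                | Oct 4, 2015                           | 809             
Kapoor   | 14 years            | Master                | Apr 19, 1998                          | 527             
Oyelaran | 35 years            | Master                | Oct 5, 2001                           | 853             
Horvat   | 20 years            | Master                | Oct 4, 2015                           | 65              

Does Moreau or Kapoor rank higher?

By standing in the guild: Lund, Kapoor, Horvat, Achebe, Moreau and Oyelaran (Master).
Among Lund, Kapoor, Horvat, Achebe, Moreau and Oyelaran, by years on the livery (lower first): Lund (12 years) before Kapoor (14 years) before Horvat, Achebe and Moreau (20 years) before Oyelaran (35 years).
Among Horvat, Achebe and Moreau, by date of admission to current standing (later first): Horvat and Achebe (Oct 4, 2015) before Moreau (Jun 6, 2011).
Among Horvat and Achebe, by admission number (lower first) (reversed rule for this group): Horvat (65) before Achebe (809).
So Kapoor takes precedence.

Kapoor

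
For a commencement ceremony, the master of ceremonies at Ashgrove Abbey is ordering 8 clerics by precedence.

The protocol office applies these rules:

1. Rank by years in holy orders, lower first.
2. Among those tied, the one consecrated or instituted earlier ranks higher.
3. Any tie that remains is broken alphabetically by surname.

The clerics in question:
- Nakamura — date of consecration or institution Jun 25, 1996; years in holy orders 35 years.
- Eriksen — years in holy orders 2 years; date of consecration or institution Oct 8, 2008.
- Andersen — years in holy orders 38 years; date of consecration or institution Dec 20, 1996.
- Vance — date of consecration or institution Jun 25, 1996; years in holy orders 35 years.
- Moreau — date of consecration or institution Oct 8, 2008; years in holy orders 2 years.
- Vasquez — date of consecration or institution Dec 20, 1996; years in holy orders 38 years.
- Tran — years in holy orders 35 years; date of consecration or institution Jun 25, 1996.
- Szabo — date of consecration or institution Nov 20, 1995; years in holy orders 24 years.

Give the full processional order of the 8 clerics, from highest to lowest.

Eriksen, Moreau, Szabo, Nakamura, Tran, Vance, Andersen, Vasquez

By years in holy orders (lower first): Eriksen and Moreau (both 2 years); then Szabo (24 years); then Nakamura, Tran and Vance (each 35 years); then Andersen and Vasquez (both 38 years).
Eriksen and Moreau both have date of consecration or institution Oct 8, 2008, so the next rule applies.
Among Eriksen and Moreau, alphabetically by surname: Eriksen before Moreau.
Nakamura, Tran and Vance all have date of consecration or institution Jun 25, 1996, so the next rule applies.
Among Nakamura, Tran and Vance, alphabetically by surname: Nakamura before Tran before Vance.
Andersen and Vasquez both have date of consecration or institution Dec 20, 1996, so the next rule applies.
Among Andersen and Vasquez, alphabetically by surname: Andersen before Vasquez.
Full order: Eriksen, Moreau, Szabo, Nakamura, Tran, Vance, Andersen, Vasquez.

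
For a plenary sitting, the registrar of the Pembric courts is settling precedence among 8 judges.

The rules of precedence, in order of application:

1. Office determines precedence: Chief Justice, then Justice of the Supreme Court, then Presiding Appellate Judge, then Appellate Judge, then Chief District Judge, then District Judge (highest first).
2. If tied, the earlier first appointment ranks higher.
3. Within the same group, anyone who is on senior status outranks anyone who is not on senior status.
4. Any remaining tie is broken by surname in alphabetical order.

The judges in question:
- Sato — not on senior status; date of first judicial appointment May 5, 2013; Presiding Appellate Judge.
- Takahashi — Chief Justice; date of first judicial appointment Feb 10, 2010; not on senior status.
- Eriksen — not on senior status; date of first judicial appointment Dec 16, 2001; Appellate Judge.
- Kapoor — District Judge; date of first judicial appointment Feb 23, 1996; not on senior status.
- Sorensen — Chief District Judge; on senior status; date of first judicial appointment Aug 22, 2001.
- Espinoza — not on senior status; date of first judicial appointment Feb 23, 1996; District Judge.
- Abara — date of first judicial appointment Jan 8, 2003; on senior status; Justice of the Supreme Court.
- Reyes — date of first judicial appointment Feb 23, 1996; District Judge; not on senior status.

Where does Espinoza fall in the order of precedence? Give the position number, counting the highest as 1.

6

By office: Takahashi (Chief Justice); then Abara (Justice of the Supreme Court); then Sato (Presiding Appellate Judge); then Eriksen (Appellate Judge); then Sorensen (Chief District Judge); then Espinoza, Kapoor and Reyes (District Judge).
Espinoza, Kapoor and Reyes all have date of first judicial appointment Feb 23, 1996, so the next rule applies.
Espinoza, Kapoor and Reyes are each not on senior status, so the next rule applies.
Among Espinoza, Kapoor and Reyes, alphabetically by surname: Espinoza before Kapoor before Reyes.
Order: Takahashi, Abara, Sato, Eriksen, Sorensen, Espinoza, Kapoor, Reyes. So position 6.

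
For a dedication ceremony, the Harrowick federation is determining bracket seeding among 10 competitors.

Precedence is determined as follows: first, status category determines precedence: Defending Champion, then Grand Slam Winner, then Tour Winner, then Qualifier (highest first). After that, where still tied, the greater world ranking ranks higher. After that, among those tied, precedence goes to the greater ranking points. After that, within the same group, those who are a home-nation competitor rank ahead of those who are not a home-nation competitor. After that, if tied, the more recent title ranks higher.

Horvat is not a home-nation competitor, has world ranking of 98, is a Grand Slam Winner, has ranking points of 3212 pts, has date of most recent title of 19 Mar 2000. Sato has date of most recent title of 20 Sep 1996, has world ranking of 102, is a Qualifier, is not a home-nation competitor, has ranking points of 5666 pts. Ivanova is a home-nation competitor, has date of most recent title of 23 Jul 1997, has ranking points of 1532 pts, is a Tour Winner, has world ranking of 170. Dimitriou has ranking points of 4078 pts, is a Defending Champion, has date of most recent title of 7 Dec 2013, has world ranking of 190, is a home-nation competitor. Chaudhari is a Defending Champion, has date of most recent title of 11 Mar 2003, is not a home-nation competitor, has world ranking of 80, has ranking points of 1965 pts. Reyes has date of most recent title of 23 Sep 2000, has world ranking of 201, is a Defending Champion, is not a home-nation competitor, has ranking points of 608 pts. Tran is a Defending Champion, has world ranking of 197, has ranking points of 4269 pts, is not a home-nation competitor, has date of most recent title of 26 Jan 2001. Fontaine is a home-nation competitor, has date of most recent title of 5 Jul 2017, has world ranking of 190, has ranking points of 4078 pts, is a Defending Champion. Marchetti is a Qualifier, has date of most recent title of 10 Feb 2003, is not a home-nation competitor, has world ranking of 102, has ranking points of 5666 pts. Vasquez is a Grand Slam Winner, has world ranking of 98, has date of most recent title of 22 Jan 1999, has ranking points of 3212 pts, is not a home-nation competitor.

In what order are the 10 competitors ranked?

Reyes, Tran, Fontaine, Dimitriou, Chaudhari, Horvat, Vasquez, Ivanova, Marchetti, Sato

By status category: Reyes, Tran, Fontaine, Dimitriou and Chaudhari (Defending Champion); then Horvat and Vasquez (Grand Slam Winner); then Ivanova (Tour Winner); then Marchetti and Sato (Qualifier).
Among Reyes, Tran, Fontaine, Dimitriou and Chaudhari, by world ranking (higher first): Reyes (201) before Tran (197) before Fontaine and Dimitriou (190) before Chaudhari (80).
Fontaine and Dimitriou both have ranking points 4078 pts, so the next rule applies.
Fontaine and Dimitriou are each a home-nation competitor, so the next rule applies.
Among Fontaine and Dimitriou, by date of most recent title (later first): Fontaine (5 Jul 2017) before Dimitriou (7 Dec 2013).
Horvat and Vasquez both have world ranking 98, so the next rule applies.
Horvat and Vasquez both have ranking points 3212 pts, so the next rule applies.
Horvat and Vasquez are each not a home-nation competitor, so the next rule applies.
Among Horvat and Vasquez, by date of most recent title (later first): Horvat (19 Mar 2000) before Vasquez (22 Jan 1999).
Marchetti and Sato both have world ranking 102, so the next rule applies.
Marchetti and Sato both have ranking points 5666 pts, so the next rule applies.
Marchetti and Sato are each not a home-nation competitor, so the next rule applies.
Among Marchetti and Sato, by date of most recent title (later first): Marchetti (10 Feb 2003) before Sato (20 Sep 1996).
Full order: Reyes, Tran, Fontaine, Dimitriou, Chaudhari, Horvat, Vasquez, Ivanova, Marchetti, Sato.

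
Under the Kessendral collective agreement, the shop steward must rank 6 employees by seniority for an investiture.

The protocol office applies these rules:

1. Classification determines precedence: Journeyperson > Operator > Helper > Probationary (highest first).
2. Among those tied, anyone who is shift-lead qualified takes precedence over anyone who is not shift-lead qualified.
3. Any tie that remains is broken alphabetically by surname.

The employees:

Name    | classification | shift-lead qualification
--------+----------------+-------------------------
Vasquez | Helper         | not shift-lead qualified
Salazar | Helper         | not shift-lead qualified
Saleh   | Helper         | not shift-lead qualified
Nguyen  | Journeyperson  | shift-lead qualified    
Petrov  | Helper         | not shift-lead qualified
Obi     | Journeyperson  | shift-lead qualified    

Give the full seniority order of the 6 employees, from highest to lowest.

Nguyen, Obi, Petrov, Salazar, Saleh, Vasquez

By classification: Nguyen and Obi (Journeyperson); then Petrov, Salazar, Saleh and Vasquez (Helper).
Nguyen and Obi are each shift-lead qualified, so the next rule applies.
Among Nguyen and Obi, alphabetically by surname: Nguyen before Obi.
Petrov, Salazar, Saleh and Vasquez are each not shift-lead qualified, so the next rule applies.
Among Petrov, Salazar, Saleh and Vasquez, alphabetically by surname: Petrov before Salazar before Saleh before Vasquez.
Full order: Nguyen, Obi, Petrov, Salazar, Saleh, Vasquez.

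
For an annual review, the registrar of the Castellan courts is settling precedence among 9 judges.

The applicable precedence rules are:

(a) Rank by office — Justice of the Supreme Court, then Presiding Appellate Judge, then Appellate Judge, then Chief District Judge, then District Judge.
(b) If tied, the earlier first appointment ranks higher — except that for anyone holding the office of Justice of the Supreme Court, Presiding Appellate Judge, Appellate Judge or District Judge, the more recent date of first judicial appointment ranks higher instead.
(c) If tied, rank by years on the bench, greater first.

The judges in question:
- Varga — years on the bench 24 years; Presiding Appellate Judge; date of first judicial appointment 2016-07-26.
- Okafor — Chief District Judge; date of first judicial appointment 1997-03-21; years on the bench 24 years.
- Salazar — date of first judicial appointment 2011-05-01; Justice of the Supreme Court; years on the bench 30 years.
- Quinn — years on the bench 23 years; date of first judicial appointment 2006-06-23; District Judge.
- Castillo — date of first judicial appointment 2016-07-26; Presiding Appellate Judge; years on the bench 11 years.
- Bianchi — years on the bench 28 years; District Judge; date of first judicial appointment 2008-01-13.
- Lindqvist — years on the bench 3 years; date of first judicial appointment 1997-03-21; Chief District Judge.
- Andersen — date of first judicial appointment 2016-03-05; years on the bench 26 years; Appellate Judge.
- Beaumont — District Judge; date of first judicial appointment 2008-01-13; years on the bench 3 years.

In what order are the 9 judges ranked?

Salazar, Varga, Castillo, Andersen, Okafor, Lindqvist, Bianchi, Beaumont, Quinn

By office: Salazar (Justice of the Supreme Court); then Varga and Castillo (Presiding Appellate Judge); then Andersen (Appellate Judge); then Okafor and Lindqvist (Chief District Judge); then Bianchi, Beaumont and Quinn (District Judge).
Varga and Castillo both have date of first judicial appointment 2016-07-26, so the next rule applies.
Among Varga and Castillo, by years on the bench (higher first): Varga (24 years) before Castillo (11 years).
Okafor and Lindqvist both have date of first judicial appointment 1997-03-21, so the next rule applies.
Among Okafor and Lindqvist, by years on the bench (higher first): Okafor (24 years) before Lindqvist (3 years).
Among Bianchi, Beaumont and Quinn, by date of first judicial appointment (later first) (reversed rule for this group): Bianchi and Beaumont (2008-01-13) before Quinn (2006-06-23).
Among Bianchi and Beaumont, by years on the bench (higher first): Bianchi (28 years) before Beaumont (3 years).
Full order: Salazar, Varga, Castillo, Andersen, Okafor, Lindqvist, Bianchi, Beaumont, Quinn.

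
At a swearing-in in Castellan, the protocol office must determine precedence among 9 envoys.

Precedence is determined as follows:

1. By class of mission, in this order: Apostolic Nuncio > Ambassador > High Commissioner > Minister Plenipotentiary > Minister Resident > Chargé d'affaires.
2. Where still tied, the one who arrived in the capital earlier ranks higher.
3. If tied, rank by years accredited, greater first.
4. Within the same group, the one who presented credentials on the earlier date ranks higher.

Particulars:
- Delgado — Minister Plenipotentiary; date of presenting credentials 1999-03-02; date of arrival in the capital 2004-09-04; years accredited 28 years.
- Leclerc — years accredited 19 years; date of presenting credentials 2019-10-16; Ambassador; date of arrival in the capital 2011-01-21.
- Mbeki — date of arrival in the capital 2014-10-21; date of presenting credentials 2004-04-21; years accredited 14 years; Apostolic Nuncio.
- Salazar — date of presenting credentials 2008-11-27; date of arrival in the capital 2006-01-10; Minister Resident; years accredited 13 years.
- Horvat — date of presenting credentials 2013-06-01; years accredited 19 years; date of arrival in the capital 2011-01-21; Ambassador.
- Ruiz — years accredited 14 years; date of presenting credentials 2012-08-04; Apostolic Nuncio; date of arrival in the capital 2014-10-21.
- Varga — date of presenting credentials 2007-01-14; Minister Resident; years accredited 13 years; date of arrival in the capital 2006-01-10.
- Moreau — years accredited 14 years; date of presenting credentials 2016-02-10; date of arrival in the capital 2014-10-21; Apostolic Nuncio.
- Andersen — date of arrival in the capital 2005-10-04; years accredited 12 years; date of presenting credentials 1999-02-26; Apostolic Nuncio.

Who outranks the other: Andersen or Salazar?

Andersen

By class of mission: Andersen, Mbeki, Ruiz and Moreau (Apostolic Nuncio); then Horvat and Leclerc (Ambassador); then Delgado (Minister Plenipotentiary); then Varga and Salazar (Minister Resident).
Among Andersen, Mbeki, Ruiz and Moreau, by date of arrival in the capital (earlier first): Andersen (2005-10-04) before Mbeki, Ruiz and Moreau (2014-10-21).
Mbeki, Ruiz and Moreau all have years accredited 14 years, so the next rule applies.
Among Mbeki, Ruiz and Moreau, by date of presenting credentials (earlier first): Mbeki (2004-04-21) before Ruiz (2012-08-04) before Moreau (2016-02-10).
Horvat and Leclerc both have date of arrival in the capital 2011-01-21, so the next rule applies.
Horvat and Leclerc both have years accredited 19 years, so the next rule applies.
Among Horvat and Leclerc, by date of presenting credentials (earlier first): Horvat (2013-06-01) before Leclerc (2019-10-16).
Varga and Salazar both have date of arrival in the capital 2006-01-10, so the next rule applies.
Varga and Salazar both have years accredited 13 years, so the next rule applies.
Among Varga and Salazar, by date of presenting credentials (earlier first): Varga (2007-01-14) before Salazar (2008-11-27).
So Andersen takes precedence.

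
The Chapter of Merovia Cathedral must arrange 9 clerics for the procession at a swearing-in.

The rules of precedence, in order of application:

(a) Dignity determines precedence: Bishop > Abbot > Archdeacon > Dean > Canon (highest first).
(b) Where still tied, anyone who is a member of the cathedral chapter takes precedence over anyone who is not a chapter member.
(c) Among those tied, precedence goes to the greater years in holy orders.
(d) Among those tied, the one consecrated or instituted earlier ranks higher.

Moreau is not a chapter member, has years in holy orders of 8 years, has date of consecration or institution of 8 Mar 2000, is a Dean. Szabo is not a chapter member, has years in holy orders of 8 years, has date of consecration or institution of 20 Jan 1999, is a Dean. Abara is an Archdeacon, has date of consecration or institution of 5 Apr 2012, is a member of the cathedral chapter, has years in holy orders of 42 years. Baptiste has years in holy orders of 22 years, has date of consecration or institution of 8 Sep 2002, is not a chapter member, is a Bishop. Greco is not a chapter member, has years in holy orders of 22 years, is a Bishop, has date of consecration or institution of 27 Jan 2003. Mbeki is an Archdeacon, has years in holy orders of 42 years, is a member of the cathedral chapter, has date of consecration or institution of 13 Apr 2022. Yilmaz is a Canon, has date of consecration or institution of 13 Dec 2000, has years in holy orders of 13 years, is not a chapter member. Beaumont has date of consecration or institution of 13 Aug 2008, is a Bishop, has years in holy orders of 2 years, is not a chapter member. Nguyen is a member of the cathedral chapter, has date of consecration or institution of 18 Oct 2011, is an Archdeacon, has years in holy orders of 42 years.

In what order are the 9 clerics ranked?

By dignity: Baptiste, Greco and Beaumont (Bishop); then Nguyen, Abara and Mbeki (Archdeacon); then Szabo and Moreau (Dean); then Yilmaz (Canon).
Baptiste, Greco and Beaumont are each not a chapter member, so the next rule applies.
Among Baptiste, Greco and Beaumont, by years in holy orders (higher first): Baptiste and Greco (22 years) before Beaumont (2 years).
Among Baptiste and Greco, by date of consecration or institution (earlier first): Baptiste (8 Sep 2002) before Greco (27 Jan 2003).
Nguyen, Abara and Mbeki are each a member of the cathedral chapter, so the next rule applies.
Nguyen, Abara and Mbeki all have years in holy orders 42 years, so the next rule applies.
Among Nguyen, Abara and Mbeki, by date of consecration or institution (earlier first): Nguyen (18 Oct 2011) before Abara (5 Apr 2012) before Mbeki (13 Apr 2022).
Szabo and Moreau are each not a chapter member, so the next rule applies.
Szabo and Moreau both have years in holy orders 8 years, so the next rule applies.
Among Szabo and Moreau, by date of consecration or institution (earlier first): Szabo (20 Jan 1999) before Moreau (8 Mar 2000).
Full order: Baptiste, Greco, Beaumont, Nguyen, Abara, Mbeki, Szabo, Moreau, Yilmaz.

Baptiste, Greco, Beaumont, Nguyen, Abara, Mbeki, Szabo, Moreau, Yilmaz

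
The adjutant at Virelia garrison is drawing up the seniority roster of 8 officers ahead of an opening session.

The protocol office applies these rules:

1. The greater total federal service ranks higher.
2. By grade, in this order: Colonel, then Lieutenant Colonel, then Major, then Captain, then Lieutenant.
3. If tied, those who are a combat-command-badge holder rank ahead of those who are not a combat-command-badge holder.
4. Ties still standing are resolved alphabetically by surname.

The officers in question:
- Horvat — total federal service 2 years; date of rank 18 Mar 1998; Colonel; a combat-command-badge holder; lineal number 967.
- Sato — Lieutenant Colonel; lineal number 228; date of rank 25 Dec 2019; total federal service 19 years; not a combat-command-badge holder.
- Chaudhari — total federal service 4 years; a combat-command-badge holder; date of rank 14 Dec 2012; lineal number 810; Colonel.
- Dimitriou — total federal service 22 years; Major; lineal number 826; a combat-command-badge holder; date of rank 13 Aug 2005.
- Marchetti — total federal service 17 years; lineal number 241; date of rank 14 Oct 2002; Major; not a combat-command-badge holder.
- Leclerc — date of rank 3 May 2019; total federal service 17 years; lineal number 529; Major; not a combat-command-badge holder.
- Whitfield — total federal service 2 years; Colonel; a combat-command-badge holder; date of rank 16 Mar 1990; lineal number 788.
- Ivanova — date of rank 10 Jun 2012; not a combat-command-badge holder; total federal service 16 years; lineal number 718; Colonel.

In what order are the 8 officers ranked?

By total federal service (higher first): Dimitriou (22 years); then Sato (19 years); then Leclerc and Marchetti (both 17 years); then Ivanova (16 years); then Chaudhari (4 years); then Horvat and Whitfield (both 2 years).
Leclerc and Marchetti are each Major, so the next rule applies.
Leclerc and Marchetti are each not a combat-command-badge holder, so the next rule applies.
Among Leclerc and Marchetti, alphabetically by surname: Leclerc before Marchetti.
Horvat and Whitfield are each Colonel, so the next rule applies.
Horvat and Whitfield are each a combat-command-badge holder, so the next rule applies.
Among Horvat and Whitfield, alphabetically by surname: Horvat before Whitfield.
Full order: Dimitriou, Sato, Leclerc, Marchetti, Ivanova, Chaudhari, Horvat, Whitfield.

Dimitriou, Sato, Leclerc, Marchetti, Ivanova, Chaudhari, Horvat, Whitfield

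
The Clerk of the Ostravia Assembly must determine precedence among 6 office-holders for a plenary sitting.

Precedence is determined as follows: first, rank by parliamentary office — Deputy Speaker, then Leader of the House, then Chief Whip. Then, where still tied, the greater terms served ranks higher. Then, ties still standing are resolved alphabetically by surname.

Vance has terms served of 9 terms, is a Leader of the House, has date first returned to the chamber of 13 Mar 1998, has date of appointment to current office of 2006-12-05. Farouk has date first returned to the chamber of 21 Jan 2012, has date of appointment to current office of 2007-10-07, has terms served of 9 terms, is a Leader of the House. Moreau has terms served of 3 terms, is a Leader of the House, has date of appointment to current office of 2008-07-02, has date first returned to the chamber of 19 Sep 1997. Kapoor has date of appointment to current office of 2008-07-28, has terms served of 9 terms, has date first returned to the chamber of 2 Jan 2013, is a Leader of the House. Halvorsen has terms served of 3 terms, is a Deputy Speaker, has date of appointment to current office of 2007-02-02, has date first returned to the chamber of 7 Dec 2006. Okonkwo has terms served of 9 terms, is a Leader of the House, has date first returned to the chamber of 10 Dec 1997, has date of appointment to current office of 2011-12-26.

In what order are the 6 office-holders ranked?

By parliamentary office: Halvorsen (Deputy Speaker); then Farouk, Kapoor, Okonkwo, Vance and Moreau (Leader of the House).
Among Farouk, Kapoor, Okonkwo, Vance and Moreau, by terms served (higher first): Farouk, Kapoor, Okonkwo and Vance (9 terms) before Moreau (3 terms).
Among Farouk, Kapoor, Okonkwo and Vance, alphabetically by surname: Farouk before Kapoor before Okonkwo before Vance.
Full order: Halvorsen, Farouk, Kapoor, Okonkwo, Vance, Moreau.

Halvorsen, Farouk, Kapoor, Okonkwo, Vance, Moreau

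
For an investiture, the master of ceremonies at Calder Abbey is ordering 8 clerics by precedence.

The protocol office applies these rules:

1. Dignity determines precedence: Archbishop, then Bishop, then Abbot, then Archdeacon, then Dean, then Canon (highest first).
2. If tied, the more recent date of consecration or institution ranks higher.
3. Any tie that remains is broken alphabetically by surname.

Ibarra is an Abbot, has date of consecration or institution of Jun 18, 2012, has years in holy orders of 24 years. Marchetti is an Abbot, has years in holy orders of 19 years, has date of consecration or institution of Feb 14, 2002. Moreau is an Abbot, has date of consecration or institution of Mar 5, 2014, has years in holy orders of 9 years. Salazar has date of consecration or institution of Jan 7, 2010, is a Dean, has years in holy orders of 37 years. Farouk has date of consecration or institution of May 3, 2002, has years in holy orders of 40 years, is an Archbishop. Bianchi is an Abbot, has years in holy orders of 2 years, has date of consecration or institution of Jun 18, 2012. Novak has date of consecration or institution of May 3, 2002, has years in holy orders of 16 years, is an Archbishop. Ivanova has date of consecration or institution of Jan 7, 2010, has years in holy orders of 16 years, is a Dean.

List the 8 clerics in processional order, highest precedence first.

By dignity: Farouk and Novak (Archbishop); then Moreau, Bianchi, Ibarra and Marchetti (Abbot); then Ivanova and Salazar (Dean).
Farouk and Novak both have date of consecration or institution May 3, 2002, so the next rule applies.
Among Farouk and Novak, alphabetically by surname: Farouk before Novak.
Among Moreau, Bianchi, Ibarra and Marchetti, by date of consecration or institution (later first): Moreau (Mar 5, 2014) before Bianchi and Ibarra (Jun 18, 2012) before Marchetti (Feb 14, 2002).
Among Bianchi and Ibarra, alphabetically by surname: Bianchi before Ibarra.
Ivanova and Salazar both have date of consecration or institution Jan 7, 2010, so the next rule applies.
Among Ivanova and Salazar, alphabetically by surname: Ivanova before Salazar.
Full order: Farouk, Novak, Moreau, Bianchi, Ibarra, Marchetti, Ivanova, Salazar.

Farouk, Novak, Moreau, Bianchi, Ibarra, Marchetti, Ivanova, Salazar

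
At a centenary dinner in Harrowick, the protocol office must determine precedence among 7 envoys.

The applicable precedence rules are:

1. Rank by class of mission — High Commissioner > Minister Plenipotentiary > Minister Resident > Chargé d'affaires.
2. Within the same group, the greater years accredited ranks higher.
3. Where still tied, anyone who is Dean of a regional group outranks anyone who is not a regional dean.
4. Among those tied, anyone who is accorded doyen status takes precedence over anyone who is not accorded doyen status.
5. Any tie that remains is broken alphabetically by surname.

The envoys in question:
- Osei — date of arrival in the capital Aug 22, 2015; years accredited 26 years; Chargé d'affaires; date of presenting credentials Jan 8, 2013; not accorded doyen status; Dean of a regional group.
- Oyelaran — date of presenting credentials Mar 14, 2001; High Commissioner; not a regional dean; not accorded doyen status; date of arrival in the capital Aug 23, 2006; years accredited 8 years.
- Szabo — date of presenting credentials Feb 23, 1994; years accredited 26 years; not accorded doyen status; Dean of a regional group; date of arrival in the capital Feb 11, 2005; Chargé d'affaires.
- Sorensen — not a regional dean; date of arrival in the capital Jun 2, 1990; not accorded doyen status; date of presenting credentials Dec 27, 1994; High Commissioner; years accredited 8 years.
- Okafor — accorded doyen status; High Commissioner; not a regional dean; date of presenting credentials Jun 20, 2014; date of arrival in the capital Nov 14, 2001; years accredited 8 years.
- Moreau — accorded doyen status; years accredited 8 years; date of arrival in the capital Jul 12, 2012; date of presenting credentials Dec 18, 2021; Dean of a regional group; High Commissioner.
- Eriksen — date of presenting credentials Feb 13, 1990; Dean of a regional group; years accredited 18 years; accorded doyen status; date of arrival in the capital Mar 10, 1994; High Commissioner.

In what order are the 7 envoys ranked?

By class of mission: Eriksen, Moreau, Okafor, Oyelaran and Sorensen (High Commissioner); then Osei and Szabo (Chargé d'affaires).
Among Eriksen, Moreau, Okafor, Oyelaran and Sorensen, by years accredited (higher first): Eriksen (18 years) before Moreau, Okafor, Oyelaran and Sorensen (8 years).
Among Moreau, Okafor, Oyelaran and Sorensen, Dean of a regional group before not a regional dean: Moreau (Dean of a regional group) before Okafor, Oyelaran and Sorensen (not a regional dean).
Among Okafor, Oyelaran and Sorensen, accorded doyen status before not accorded doyen status: Okafor (accorded doyen status) before Oyelaran and Sorensen (not accorded doyen status).
Among Oyelaran and Sorensen, alphabetically by surname: Oyelaran before Sorensen.
Osei and Szabo both have years accredited 26 years, so the next rule applies.
Osei and Szabo are each Dean of a regional group, so the next rule applies.
Osei and Szabo are each not accorded doyen status, so the next rule applies.
Among Osei and Szabo, alphabetically by surname: Osei before Szabo.
Full order: Eriksen, Moreau, Okafor, Oyelaran, Sorensen, Osei, Szabo.

Eriksen, Moreau, Okafor, Oyelaran, Sorensen, Osei, Szabo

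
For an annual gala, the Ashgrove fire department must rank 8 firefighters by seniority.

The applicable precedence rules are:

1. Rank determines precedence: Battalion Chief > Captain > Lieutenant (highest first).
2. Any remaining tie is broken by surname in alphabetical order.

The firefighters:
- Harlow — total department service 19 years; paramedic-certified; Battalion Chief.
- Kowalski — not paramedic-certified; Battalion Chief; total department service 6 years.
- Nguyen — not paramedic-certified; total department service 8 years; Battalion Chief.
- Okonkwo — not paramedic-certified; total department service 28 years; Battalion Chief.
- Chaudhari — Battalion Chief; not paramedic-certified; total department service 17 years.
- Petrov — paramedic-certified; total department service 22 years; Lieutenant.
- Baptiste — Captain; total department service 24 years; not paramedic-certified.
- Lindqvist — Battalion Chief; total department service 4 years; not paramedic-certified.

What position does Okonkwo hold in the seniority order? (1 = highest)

By rank: Chaudhari, Harlow, Kowalski, Lindqvist, Nguyen and Okonkwo (Battalion Chief); then Baptiste (Captain); then Petrov (Lieutenant).
Among Chaudhari, Harlow, Kowalski, Lindqvist, Nguyen and Okonkwo, alphabetically by surname: Chaudhari before Harlow before Kowalski before Lindqvist before Nguyen before Okonkwo.
Order: Chaudhari, Harlow, Kowalski, Lindqvist, Nguyen, Okonkwo, Baptiste, Petrov. So position 6.

6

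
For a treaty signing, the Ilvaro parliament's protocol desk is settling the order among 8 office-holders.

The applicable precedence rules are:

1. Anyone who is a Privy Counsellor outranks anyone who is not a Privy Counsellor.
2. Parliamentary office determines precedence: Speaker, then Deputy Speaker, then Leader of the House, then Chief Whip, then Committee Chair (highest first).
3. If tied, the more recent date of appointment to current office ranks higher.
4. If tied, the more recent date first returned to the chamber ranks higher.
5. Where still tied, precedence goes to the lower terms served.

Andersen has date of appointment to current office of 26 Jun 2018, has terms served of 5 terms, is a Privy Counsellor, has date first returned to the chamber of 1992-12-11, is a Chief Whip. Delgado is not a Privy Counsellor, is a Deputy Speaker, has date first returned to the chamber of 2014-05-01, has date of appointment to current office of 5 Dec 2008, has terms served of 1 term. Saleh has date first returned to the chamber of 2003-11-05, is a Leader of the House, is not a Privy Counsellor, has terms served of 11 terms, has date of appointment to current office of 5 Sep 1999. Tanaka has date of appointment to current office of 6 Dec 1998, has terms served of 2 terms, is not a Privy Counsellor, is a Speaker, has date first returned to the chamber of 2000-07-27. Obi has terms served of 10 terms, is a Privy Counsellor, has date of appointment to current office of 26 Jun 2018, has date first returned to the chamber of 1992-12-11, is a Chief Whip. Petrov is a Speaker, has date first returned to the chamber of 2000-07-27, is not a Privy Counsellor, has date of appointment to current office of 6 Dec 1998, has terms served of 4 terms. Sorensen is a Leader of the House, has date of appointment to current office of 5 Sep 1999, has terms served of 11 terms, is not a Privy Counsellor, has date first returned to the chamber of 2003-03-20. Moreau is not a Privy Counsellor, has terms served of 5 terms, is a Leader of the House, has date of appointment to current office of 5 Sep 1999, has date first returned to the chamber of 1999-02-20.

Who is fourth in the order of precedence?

Petrov

By the first rule: Andersen and Obi (both a Privy Counsellor); then Tanaka, Petrov, Delgado, Saleh, Sorensen and Moreau (each not a Privy Counsellor).
Andersen and Obi are each Chief Whip, so the next rule applies.
Andersen and Obi both have date of appointment to current office 26 Jun 2018, so the next rule applies.
Andersen and Obi both have date first returned to the chamber 1992-12-11, so the next rule applies.
Among Andersen and Obi, by terms served (lower first): Andersen (5 terms) before Obi (10 terms).
Among Tanaka, Petrov, Delgado, Saleh, Sorensen and Moreau, by parliamentary office: Tanaka and Petrov (Speaker) before Delgado (Deputy Speaker) before Saleh, Sorensen and Moreau (Leader of the House).
Tanaka and Petrov both have date of appointment to current office 6 Dec 1998, so the next rule applies.
Tanaka and Petrov both have date first returned to the chamber 2000-07-27, so the next rule applies.
Among Tanaka and Petrov, by terms served (lower first): Tanaka (2 terms) before Petrov (4 terms).
Saleh, Sorensen and Moreau all have date of appointment to current office 5 Sep 1999, so the next rule applies.
Among Saleh, Sorensen and Moreau, by date first returned to the chamber (later first): Saleh (2003-11-05) before Sorensen (2003-03-20) before Moreau (1999-02-20).
Order: Andersen, Obi, Tanaka, Petrov, Delgado, Saleh, Sorensen, Moreau.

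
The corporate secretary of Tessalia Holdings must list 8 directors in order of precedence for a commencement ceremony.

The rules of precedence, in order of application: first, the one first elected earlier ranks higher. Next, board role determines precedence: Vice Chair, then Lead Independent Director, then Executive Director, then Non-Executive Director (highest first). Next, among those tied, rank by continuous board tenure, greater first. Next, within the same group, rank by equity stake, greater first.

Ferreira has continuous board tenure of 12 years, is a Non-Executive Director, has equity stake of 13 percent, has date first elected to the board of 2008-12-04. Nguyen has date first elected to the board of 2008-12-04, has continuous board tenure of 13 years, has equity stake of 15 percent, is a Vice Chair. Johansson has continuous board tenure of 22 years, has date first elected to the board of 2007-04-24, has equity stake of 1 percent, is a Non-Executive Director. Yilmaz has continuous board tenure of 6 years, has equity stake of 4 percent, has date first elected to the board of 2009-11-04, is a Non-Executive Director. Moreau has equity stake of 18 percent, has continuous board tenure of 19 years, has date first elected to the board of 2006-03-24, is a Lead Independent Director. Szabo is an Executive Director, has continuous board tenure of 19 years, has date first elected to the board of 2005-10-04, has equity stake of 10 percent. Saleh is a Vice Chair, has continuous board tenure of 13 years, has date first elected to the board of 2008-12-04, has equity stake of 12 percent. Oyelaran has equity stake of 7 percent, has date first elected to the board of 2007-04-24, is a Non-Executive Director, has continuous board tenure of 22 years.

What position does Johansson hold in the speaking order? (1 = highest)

4

By date first elected to the board (earlier first): Szabo (2005-10-04); then Moreau (2006-03-24); then Oyelaran and Johansson (both 2007-04-24); then Nguyen, Saleh and Ferreira (each 2008-12-04); then Yilmaz (2009-11-04).
Oyelaran and Johansson are each Non-Executive Director, so the next rule applies.
Oyelaran and Johansson both have continuous board tenure 22 years, so the next rule applies.
Among Oyelaran and Johansson, by equity stake (higher first): Oyelaran (7 percent) before Johansson (1 percent).
Among Nguyen, Saleh and Ferreira, by board role: Nguyen and Saleh (Vice Chair) before Ferreira (Non-Executive Director).
Nguyen and Saleh both have continuous board tenure 13 years, so the next rule applies.
Among Nguyen and Saleh, by equity stake (higher first): Nguyen (15 percent) before Saleh (12 percent).
Order: Szabo, Moreau, Oyelaran, Johansson, Nguyen, Saleh, Ferreira, Yilmaz. So position 4.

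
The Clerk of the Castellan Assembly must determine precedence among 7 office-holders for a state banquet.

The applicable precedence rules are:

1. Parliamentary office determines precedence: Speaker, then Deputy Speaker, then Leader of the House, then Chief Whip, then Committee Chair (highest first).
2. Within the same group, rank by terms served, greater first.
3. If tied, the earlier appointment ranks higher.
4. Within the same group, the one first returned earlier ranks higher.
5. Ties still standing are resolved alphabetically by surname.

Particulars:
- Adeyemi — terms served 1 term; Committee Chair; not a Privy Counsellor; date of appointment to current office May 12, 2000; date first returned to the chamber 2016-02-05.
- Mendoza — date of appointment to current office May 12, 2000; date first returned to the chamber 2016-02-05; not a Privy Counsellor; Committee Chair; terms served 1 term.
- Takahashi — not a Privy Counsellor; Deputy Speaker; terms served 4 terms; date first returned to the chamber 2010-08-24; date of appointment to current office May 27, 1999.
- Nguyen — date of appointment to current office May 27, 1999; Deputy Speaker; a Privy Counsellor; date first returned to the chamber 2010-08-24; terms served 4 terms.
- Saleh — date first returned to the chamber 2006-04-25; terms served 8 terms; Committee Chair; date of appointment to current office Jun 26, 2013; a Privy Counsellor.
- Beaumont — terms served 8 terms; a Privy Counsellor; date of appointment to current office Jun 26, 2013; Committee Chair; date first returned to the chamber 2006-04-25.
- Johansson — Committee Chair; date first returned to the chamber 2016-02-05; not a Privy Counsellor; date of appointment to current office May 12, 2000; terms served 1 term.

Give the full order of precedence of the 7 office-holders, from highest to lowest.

By parliamentary office: Nguyen and Takahashi (Deputy Speaker); then Beaumont, Saleh, Adeyemi, Johansson and Mendoza (Committee Chair).
Nguyen and Takahashi both have terms served 4 terms, so the next rule applies.
Nguyen and Takahashi both have date of appointment to current office May 27, 1999, so the next rule applies.
Nguyen and Takahashi both have date first returned to the chamber 2010-08-24, so the next rule applies.
Among Nguyen and Takahashi, alphabetically by surname: Nguyen before Takahashi.
Among Beaumont, Saleh, Adeyemi, Johansson and Mendoza, by terms served (higher first): Beaumont and Saleh (8 terms) before Adeyemi, Johansson and Mendoza (1 term).
Beaumont and Saleh both have date of appointment to current office Jun 26, 2013, so the next rule applies.
Beaumont and Saleh both have date first returned to the chamber 2006-04-25, so the next rule applies.
Among Beaumont and Saleh, alphabetically by surname: Beaumont before Saleh.
Adeyemi, Johansson and Mendoza all have date of appointment to current office May 12, 2000, so the next rule applies.
Adeyemi, Johansson and Mendoza all have date first returned to the chamber 2016-02-05, so the next rule applies.
Among Adeyemi, Johansson and Mendoza, alphabetically by surname: Adeyemi before Johansson before Mendoza.
Full order: Nguyen, Takahashi, Beaumont, Saleh, Adeyemi, Johansson, Mendoza.

Nguyen, Takahashi, Beaumont, Saleh, Adeyemi, Johansson, Mendoza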